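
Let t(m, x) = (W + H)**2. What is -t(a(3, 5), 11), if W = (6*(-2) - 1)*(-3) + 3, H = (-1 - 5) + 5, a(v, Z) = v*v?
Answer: -1681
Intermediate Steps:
a(v, Z) = v**2
H = -1 (H = -6 + 5 = -1)
W = 42 (W = (-12 - 1)*(-3) + 3 = -13*(-3) + 3 = 39 + 3 = 42)
t(m, x) = 1681 (t(m, x) = (42 - 1)**2 = 41**2 = 1681)
-t(a(3, 5), 11) = -1*1681 = -1681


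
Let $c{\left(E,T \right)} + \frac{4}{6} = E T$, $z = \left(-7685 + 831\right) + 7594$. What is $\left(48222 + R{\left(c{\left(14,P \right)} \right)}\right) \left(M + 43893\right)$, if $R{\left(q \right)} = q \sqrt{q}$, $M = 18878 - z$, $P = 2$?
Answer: $2991258882 + \frac{1695514 \sqrt{246}}{3} \approx 3.0001 \cdot 10^{9}$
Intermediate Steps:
$z = 740$ ($z = -6854 + 7594 = 740$)
$M = 18138$ ($M = 18878 - 740 = 18138$)
$c{\left(E,T \right)} = - \frac{2}{3} + E T$
$R{\left(q \right)} = q^{\frac{3}{2}}$
$\left(48222 + R{\left(c{\left(14,P \right)} \right)}\right) \left(M + 43893\right) = \left(48222 + \left(- \frac{2}{3} + 14 \cdot 2\right)^{\frac{3}{2}}\right) \left(18138 + 43893\right) = \left(48222 + \left(- \frac{2}{3} + 28\right)^{\frac{3}{2}}\right) 62031 = \left(48222 + \left(\frac{82}{3}\right)^{\frac{3}{2}}\right) 62031 = \left(48222 + \frac{82 \sqrt{246}}{9}\right) 62031 = 2991258882 + \frac{1695514 \sqrt{246}}{3}$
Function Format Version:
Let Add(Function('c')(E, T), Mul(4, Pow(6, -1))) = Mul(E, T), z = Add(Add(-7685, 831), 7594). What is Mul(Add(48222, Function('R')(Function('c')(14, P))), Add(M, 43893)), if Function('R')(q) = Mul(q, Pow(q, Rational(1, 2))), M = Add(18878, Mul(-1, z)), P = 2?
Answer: Add(2991258882, Mul(Rational(1695514, 3), Pow(246, Rational(1, 2)))) ≈ 3.0001e+9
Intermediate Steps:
z = 740 (z = Add(-6854, 7594) = 740)
M = 18138 (M = Add(18878, Mul(-1, 740)) = Add(18878, -740) = 18138)
Function('c')(E, T) = Add(Rational(-2, 3), Mul(E, T))
Function('R')(q) = Pow(q, Rational(3, 2))
Mul(Add(48222, Function('R')(Function('c')(14, P))), Add(M, 43893)) = Mul(Add(48222, Pow(Add(Rational(-2, 3), Mul(14, 2)), Rational(3, 2))), Add(18138, 43893)) = Mul(Add(48222, Pow(Add(Rational(-2, 3), 28), Rational(3, 2))), 62031) = Mul(Add(48222, Pow(Rational(82, 3), Rational(3, 2))), 62031) = Mul(Add(48222, Mul(Rational(82, 9), Pow(246, Rational(1, 2)))), 62031) = Add(2991258882, Mul(Rational(1695514, 3), Pow(246, Rational(1, 2))))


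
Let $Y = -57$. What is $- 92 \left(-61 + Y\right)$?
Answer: $10856$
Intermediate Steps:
$- 92 \left(-61 + Y\right) = - 92 \left(-61 - 57\right) = \left(-92\right) \left(-118\right) = 10856$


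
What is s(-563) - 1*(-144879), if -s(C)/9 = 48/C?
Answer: 81567309/563 ≈ 1.4488e+5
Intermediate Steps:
s(C) = -432/C
s(-563) - 1*(-144879) = -432/(-563) - 1*(-144879) = -432*(-1/563) + 144879 = 432/563 + 144879 = 81567309/563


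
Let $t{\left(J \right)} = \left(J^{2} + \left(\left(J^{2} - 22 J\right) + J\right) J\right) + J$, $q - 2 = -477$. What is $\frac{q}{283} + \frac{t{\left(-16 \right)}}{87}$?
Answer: $- \frac{2653981}{24621} \approx -107.79$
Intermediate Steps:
$q = -475$ ($q = 2 - 477 = -475$)
$t{\left(J \right)} = J + J^{2} + J \left(J^{2} - 21 J\right)$ ($t{\left(J \right)} = \left(J^{2} + \left(J^{2} - 21 J\right) J\right) + J = \left(J^{2} + J \left(J^{2} - 21 J\right)\right) + J = J + J^{2} + J \left(J^{2} - 21 J\right)$)
$\frac{q}{283} + \frac{t{\left(-16 \right)}}{87} = - \frac{475}{283} + \frac{\left(-16\right) \left(1 + \left(-16\right)^{2} - -320\right)}{87} = \left(-475\right) \frac{1}{283} + - 16 \left(1 + 256 + 320\right) \frac{1}{87} = - \frac{475}{283} + \left(-16\right) 577 \cdot \frac{1}{87} = - \frac{475}{283} - \frac{9232}{87} = - \frac{2653981}{24621}$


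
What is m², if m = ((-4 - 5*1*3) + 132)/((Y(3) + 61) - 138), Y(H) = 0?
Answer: 12769/5929 ≈ 2.1537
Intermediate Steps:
m = -113/77 (m = ((-4 - 5*1*3) + 132)/((0 + 61) - 138) = ((-4 - 5*3) + 132)/(61 - 138) = ((-4 - 15) + 132)/(-77) = (-19 + 132)*(-1/77) = 113*(-1/77) = -113/77 ≈ -1.4675)
m² = (-113/77)² = 12769/5929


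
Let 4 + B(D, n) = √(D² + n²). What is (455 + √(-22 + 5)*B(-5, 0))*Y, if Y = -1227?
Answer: -558285 - 1227*I*√17 ≈ -5.5829e+5 - 5059.0*I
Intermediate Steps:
B(D, n) = -4 + √(D² + n²)
(455 + √(-22 + 5)*B(-5, 0))*Y = (455 + √(-22 + 5)*(-4 + √((-5)² + 0²)))*(-1227) = (455 + √(-17)*(-4 + √(25 + 0)))*(-1227) = (455 + (I*√17)*(-4 + √25))*(-1227) = (455 + (I*√17)*(-4 + 5))*(-1227) = (455 + (I*√17)*1)*(-1227) = (455 + I*√17)*(-1227) = -558285 - 1227*I*√17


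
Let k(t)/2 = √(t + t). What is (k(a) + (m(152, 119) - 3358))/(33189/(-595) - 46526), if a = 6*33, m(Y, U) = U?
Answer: 1927205/27716159 - 7140*√11/27716159 ≈ 0.068679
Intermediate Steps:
a = 198
k(t) = 2*√2*√t (k(t) = 2*√(t + t) = 2*√(2*t) = 2*(√2*√t) = 2*√2*√t)
(k(a) + (m(152, 119) - 3358))/(33189/(-595) - 46526) = (2*√2*√198 + (119 - 3358))/(33189/(-595) - 46526) = (2*√2*(3*√22) - 3239)/(33189*(-1/595) - 46526) = (12*√11 - 3239)/(-33189/595 - 46526) = (-3239 + 12*√11)/(-27716159/595) = (-3239 + 12*√11)*(-595/27716159) = 1927205/27716159 - 7140*√11/27716159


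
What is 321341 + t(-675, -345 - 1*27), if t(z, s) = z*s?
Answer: 572441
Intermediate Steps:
t(z, s) = s*z
321341 + t(-675, -345 - 1*27) = 321341 + (-345 - 1*27)*(-675) = 321341 + (-345 - 27)*(-675) = 321341 - 372*(-675) = 321341 + 251100 = 572441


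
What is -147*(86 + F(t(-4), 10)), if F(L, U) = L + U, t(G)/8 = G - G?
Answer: -14112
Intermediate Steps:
t(G) = 0 (t(G) = 8*(G - G) = 8*0 = 0)
-147*(86 + F(t(-4), 10)) = -147*(86 + (0 + 10)) = -147*(86 + 10) = -147*96 = -14112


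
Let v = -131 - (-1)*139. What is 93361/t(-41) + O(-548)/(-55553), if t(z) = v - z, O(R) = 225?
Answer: 5186472608/2722097 ≈ 1905.3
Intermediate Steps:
v = 8 (v = -131 - 1*(-139) = -131 + 139 = 8)
t(z) = 8 - z
93361/t(-41) + O(-548)/(-55553) = 93361/(8 - 1*(-41)) + 225/(-55553) = 93361/(8 + 41) + 225*(-1/55553) = 93361/49 - 225/55553 = 5186472608/2722097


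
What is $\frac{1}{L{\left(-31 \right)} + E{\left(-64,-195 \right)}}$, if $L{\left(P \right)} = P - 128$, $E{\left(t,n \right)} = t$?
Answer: $- \frac{1}{223} \approx -0.0044843$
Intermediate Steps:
$L{\left(P \right)} = -128 + P$
$\frac{1}{L{\left(-31 \right)} + E{\left(-64,-195 \right)}} = \frac{1}{\left(-128 - 31\right) - 64} = \frac{1}{-159 - 64} = \frac{1}{-223} = - \frac{1}{223}$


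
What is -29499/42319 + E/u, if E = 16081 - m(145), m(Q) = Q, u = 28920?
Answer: -7446479/50994395 ≈ -0.14603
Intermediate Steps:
E = 15936 (E = 16081 - 1*145 = 16081 - 145 = 15936)
-29499/42319 + E/u = -29499/42319 + 15936/28920 = -29499*1/42319 + 15936*(1/28920) = -29499/42319 + 664/1205 = -7446479/50994395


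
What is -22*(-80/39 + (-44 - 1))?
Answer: 40370/39 ≈ 1035.1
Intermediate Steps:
-22*(-80/39 + (-44 - 1)) = -22*(-80*1/39 - 45) = -22*(-80/39 - 45) = -22*(-1835/39) = 40370/39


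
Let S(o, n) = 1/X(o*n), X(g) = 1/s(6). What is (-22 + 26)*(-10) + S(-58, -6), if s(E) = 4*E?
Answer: -16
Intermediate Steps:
X(g) = 1/24 (X(g) = 1/(4*6) = 1/24)
S(o, n) = 24 (S(o, n) = 1/(1/24) = 24)
(-22 + 26)*(-10) + S(-58, -6) = (-22 + 26)*(-10) + 24 = 4*(-10) + 24 = -40 + 24 = -16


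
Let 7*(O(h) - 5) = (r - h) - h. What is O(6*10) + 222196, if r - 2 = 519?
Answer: 1555808/7 ≈ 2.2226e+5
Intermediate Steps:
r = 521 (r = 2 + 519 = 521)
O(h) = 556/7 - 2*h/7 (O(h) = 5 + ((521 - h) - h)/7 = 5 + (521 - 2*h)/7 = 5 + (521/7 - 2*h/7) = 556/7 - 2*h/7)
O(6*10) + 222196 = (556/7 - 12*10/7) + 222196 = (556/7 - 2/7*60) + 222196 = (556/7 - 120/7) + 222196 = 436/7 + 222196 = 1555808/7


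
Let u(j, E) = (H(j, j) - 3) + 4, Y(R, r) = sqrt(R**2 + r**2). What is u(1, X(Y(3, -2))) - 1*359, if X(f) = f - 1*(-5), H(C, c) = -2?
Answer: -360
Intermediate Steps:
X(f) = 5 + f (X(f) = f + 5 = 5 + f)
u(j, E) = -1 (u(j, E) = (-2 - 3) + 4 = -5 + 4 = -1)
u(1, X(Y(3, -2))) - 1*359 = -1 - 1*359 = -1 - 359 = -360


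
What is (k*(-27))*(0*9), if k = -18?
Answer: 0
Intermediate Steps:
(k*(-27))*(0*9) = (-18*(-27))*(0*9) = 486*0 = 0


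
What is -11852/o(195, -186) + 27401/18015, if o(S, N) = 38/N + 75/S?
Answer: -129066093301/1963635 ≈ -65728.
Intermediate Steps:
-11852/o(195, -186) + 27401/18015 = -11852/(38/(-186) + 75/195) + 27401/18015 = -11852/(38*(-1/186) + 75*(1/195)) + 27401*(1/18015) = -11852/(-19/93 + 5/13) + 27401/18015 = -11852/218/1209 + 27401/18015 = -11852*1209/218 + 27401/18015 = -7164534/109 + 27401/18015 = -129066093301/1963635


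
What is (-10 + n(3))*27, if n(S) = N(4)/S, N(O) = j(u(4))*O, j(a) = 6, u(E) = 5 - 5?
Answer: -54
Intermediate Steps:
u(E) = 0
N(O) = 6*O
n(S) = 24/S (n(S) = (6*4)/S = 24/S)
(-10 + n(3))*27 = (-10 + 24/3)*27 = (-10 + 24*(⅓))*27 = (-10 + 8)*27 = -2*27 = -54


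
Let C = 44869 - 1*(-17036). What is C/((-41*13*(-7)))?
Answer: 61905/3731 ≈ 16.592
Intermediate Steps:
C = 61905 (C = 44869 + 17036 = 61905)
C/((-41*13*(-7))) = 61905/((-41*13*(-7))) = 61905/((-533*(-7))) = 61905/3731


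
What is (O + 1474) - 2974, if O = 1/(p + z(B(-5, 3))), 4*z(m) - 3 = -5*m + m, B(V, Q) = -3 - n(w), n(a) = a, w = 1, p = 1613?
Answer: -9706496/6471 ≈ -1500.0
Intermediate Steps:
B(V, Q) = -4 (B(V, Q) = -3 - 1*1 = -3 - 1 = -4)
z(m) = ¾ - m (z(m) = ¾ + (-5*m + m)/4 = ¾ + (-4*m)/4 = ¾ - m)
O = 4/6471 (O = 1/(1613 + (¾ - 1*(-4))) = 1/(1613 + (¾ + 4)) = 1/(1613 + 19/4) = 1/(6471/4) = 4/6471 ≈ 0.00061814)
(O + 1474) - 2974 = (4/6471 + 1474) - 2974 = 9538258/6471 - 2974 = -9706496/6471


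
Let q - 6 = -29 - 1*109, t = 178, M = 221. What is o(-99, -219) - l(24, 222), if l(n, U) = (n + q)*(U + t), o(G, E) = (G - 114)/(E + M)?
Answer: 86187/2 ≈ 43094.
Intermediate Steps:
q = -132 (q = 6 + (-29 - 1*109) = 6 + (-29 - 109) = 6 - 138 = -132)
o(G, E) = (-114 + G)/(221 + E) (o(G, E) = (G - 114)/(E + 221) = (-114 + G)/(221 + E))
l(n, U) = (-132 + n)*(178 + U) (l(n, U) = (n - 132)*(U + 178) = (-132 + n)*(178 + U))
o(-99, -219) - l(24, 222) = (-114 - 99)/(221 - 219) - (-23496 - 132*222 + 178*24 + 222*24) = -213/2 - (-23496 - 29304 + 4272 + 5328) = (½)*(-213) - 1*(-43200) = -213/2 + 43200 = 86187/2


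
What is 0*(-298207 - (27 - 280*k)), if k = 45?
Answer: 0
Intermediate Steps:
0*(-298207 - (27 - 280*k)) = 0*(-298207 - (27 - 280*45)) = 0*(-298207 - (27 - 12600)) = 0*(-298207 - 1*(-12573)) = 0*(-298207 + 12573) = 0*(-285634) = 0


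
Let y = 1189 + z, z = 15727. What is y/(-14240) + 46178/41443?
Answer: -10868767/147537080 ≈ -0.073668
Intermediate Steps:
y = 16916 (y = 1189 + 15727 = 16916)
y/(-14240) + 46178/41443 = 16916/(-14240) + 46178/41443 = 16916*(-1/14240) + 46178*(1/41443) = -4229/3560 + 46178/41443 = -10868767/147537080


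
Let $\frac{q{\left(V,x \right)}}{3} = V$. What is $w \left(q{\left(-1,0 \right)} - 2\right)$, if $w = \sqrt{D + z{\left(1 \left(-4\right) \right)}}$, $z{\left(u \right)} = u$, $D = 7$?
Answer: $- 5 \sqrt{3} \approx -8.6602$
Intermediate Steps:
$q{\left(V,x \right)} = 3 V$
$w = \sqrt{3}$ ($w = \sqrt{7 + 1 \left(-4\right)} = \sqrt{7 - 4} = \sqrt{3} \approx 1.732$)
$w \left(q{\left(-1,0 \right)} - 2\right) = \sqrt{3} \left(3 \left(-1\right) - 2\right) = \sqrt{3} \left(-3 - 2\right) = \sqrt{3} \left(-5\right) = - 5 \sqrt{3}$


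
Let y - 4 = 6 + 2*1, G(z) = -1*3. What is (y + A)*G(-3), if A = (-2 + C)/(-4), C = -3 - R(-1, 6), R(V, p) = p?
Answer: -177/4 ≈ -44.250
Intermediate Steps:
G(z) = -3
C = -9 (C = -3 - 1*6 = -3 - 6 = -9)
y = 12 (y = 4 + (6 + 2*1) = 4 + (6 + 2) = 4 + 8 = 12)
A = 11/4 (A = (-2 - 9)/(-4) = -¼*(-11) = 11/4 ≈ 2.7500)
(y + A)*G(-3) = (12 + 11/4)*(-3) = (59/4)*(-3) = -177/4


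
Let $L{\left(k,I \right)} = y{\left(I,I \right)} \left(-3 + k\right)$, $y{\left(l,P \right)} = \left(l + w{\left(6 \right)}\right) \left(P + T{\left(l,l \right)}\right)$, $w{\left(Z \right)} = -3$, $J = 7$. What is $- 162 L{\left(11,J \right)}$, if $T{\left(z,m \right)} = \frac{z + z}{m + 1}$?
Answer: $-45360$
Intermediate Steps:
$T{\left(z,m \right)} = \frac{2 z}{1 + m}$
$y{\left(l,P \right)} = \left(-3 + l\right) \left(P + \frac{2 l}{1 + l}\right)$ ($y{\left(l,P \right)} = \left(l - 3\right) \left(P + \frac{2 l}{1 + l}\right) = \left(-3 + l\right) \left(P + \frac{2 l}{1 + l}\right)$)
$L{\left(k,I \right)} = \frac{\left(-3 + k\right) \left(- 6 I + 2 I^{2} + I \left(1 + I\right) \left(-3 + I\right)\right)}{1 + I}$ ($L{\left(k,I \right)} = \frac{- 6 I + 2 I^{2} + I \left(1 + I\right) \left(-3 + I\right)}{1 + I} \left(-3 + k\right) = \frac{\left(-3 + k\right) \left(- 6 I + 2 I^{2} + I \left(1 + I\right) \left(-3 + I\right)\right)}{1 + I}$)
$- 162 L{\left(11,J \right)} = - 162 \frac{7 \left(-3 + 11\right) \left(-6 + 2 \cdot 7 + \left(1 + 7\right) \left(-3 + 7\right)\right)}{1 + 7} = - 162 \cdot 7 \cdot \frac{1}{8} \cdot 8 \left(-6 + 14 + 8 \cdot 4\right) = - 162 \cdot 7 \cdot \frac{1}{8} \cdot 8 \left(-6 + 14 + 32\right) = - 162 \cdot 7 \cdot \frac{1}{8} \cdot 8 \cdot 40 = \left(-162\right) 280 = -45360$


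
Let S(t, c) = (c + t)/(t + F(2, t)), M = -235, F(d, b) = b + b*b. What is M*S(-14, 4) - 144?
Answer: -10921/84 ≈ -130.01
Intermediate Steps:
F(d, b) = b + b²
S(t, c) = (c + t)/(t + t*(1 + t))
M*S(-14, 4) - 144 = -235*(4 - 14)/((-14)*(2 - 14)) - 144 = -(-235)*(-10)/(14*(-12)) - 144 = -(-235)*(-1)*(-10)/(14*12) - 144 = -235*(-5/84) - 144 = 1175/84 - 144 = -10921/84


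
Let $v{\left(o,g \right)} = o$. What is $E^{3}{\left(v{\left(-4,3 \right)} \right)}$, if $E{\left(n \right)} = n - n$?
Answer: $0$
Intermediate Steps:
$E{\left(n \right)} = 0$
$E^{3}{\left(v{\left(-4,3 \right)} \right)} = 0^{3} = 0$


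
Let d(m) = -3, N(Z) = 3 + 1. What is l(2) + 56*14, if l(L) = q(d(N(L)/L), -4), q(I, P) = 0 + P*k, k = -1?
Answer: 788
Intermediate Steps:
N(Z) = 4
q(I, P) = -P (q(I, P) = 0 + P*(-1) = 0 - P = -P)
l(L) = 4 (l(L) = -1*(-4) = 4)
l(2) + 56*14 = 4 + 56*14 = 4 + 784 = 788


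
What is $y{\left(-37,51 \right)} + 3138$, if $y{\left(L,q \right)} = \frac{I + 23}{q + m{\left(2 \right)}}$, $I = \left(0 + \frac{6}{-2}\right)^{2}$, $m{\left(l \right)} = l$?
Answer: $\frac{166346}{53} \approx 3138.6$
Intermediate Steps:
$I = 9$ ($I = \left(0 + 6 \left(- \frac{1}{2}\right)\right)^{2} = \left(0 - 3\right)^{2} = \left(-3\right)^{2} = 9$)
$y{\left(L,q \right)} = \frac{32}{2 + q}$ ($y{\left(L,q \right)} = \frac{9 + 23}{q + 2} = \frac{32}{2 + q}$)
$y{\left(-37,51 \right)} + 3138 = \frac{32}{2 + 51} + 3138 = \frac{32}{53} + 3138 = \frac{166346}{53}$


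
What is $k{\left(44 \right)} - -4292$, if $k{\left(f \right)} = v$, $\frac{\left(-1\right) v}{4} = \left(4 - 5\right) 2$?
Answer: $4300$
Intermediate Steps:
$v = 8$ ($v = - 4 \left(4 - 5\right) 2 = - 4 \left(\left(-1\right) 2\right) = \left(-4\right) \left(-2\right) = 8$)
$k{\left(f \right)} = 8$
$k{\left(44 \right)} - -4292 = 8 - -4292 = 8 + 4292 = 4300$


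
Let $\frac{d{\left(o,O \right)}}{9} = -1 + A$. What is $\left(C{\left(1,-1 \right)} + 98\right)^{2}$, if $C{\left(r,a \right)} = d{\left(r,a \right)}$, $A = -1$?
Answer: $6400$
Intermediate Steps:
$d{\left(o,O \right)} = -18$ ($d{\left(o,O \right)} = 9 \left(-1 - 1\right) = 9 \left(-2\right) = -18$)
$C{\left(r,a \right)} = -18$
$\left(C{\left(1,-1 \right)} + 98\right)^{2} = \left(-18 + 98\right)^{2} = 80^{2} = 6400$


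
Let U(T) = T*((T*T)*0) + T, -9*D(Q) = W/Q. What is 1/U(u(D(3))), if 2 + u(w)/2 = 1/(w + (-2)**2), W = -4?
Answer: -56/197 ≈ -0.28426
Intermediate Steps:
D(Q) = 4/(9*Q) (D(Q) = -(-4)/(9*Q) = 4/(9*Q))
u(w) = -4 + 2/(4 + w) (u(w) = -4 + 2/(w + (-2)**2) = -4 + 2/(w + 4) = -4 + 2/(4 + w))
U(T) = T (U(T) = T*(T**2*0) + T = T*0 + T = 0 + T = T)
1/U(u(D(3))) = 1/(2*(-7 - 8/(9*3))/(4 + (4/9)/3)) = 1/(2*(-7 - 8/(9*3))/(4 + (4/9)*(1/3))) = 1/(2*(-7 - 2*4/27)/(4 + 4/27)) = 1/(2*(-7 - 8/27)/(112/27)) = 1/(2*(27/112)*(-197/27)) = 1/(-197/56) = -56/197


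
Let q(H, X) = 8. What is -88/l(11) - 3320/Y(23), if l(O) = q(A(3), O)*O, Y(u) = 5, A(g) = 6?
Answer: -665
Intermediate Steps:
l(O) = 8*O
-88/l(11) - 3320/Y(23) = -88/(8*11) - 3320/5 = -88/88 - 3320*1/5 = -88*1/88 - 664 = -1 - 664 = -665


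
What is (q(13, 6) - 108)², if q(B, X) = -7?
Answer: 13225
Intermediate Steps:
(q(13, 6) - 108)² = (-7 - 108)² = (-115)² = 13225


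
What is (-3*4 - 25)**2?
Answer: 1369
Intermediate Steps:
(-3*4 - 25)**2 = (-12 - 25)**2 = (-37)**2 = 1369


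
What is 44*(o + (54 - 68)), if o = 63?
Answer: 2156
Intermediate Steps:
44*(o + (54 - 68)) = 44*(63 + (54 - 68)) = 44*(63 - 14) = 44*49 = 2156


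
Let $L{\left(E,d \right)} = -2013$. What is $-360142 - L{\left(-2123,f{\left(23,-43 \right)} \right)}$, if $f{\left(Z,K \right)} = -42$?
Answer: $-358129$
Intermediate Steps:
$-360142 - L{\left(-2123,f{\left(23,-43 \right)} \right)} = -360142 - -2013 = -360142 + 2013 = -358129$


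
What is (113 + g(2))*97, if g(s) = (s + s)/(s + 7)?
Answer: 99037/9 ≈ 11004.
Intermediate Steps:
g(s) = 2*s/(7 + s) (g(s) = (2*s)/(7 + s) = 2*s/(7 + s))
(113 + g(2))*97 = (113 + 2*2/(7 + 2))*97 = (113 + 2*2/9)*97 = (113 + 2*2*(1/9))*97 = (113 + 4/9)*97 = (1021/9)*97 = 99037/9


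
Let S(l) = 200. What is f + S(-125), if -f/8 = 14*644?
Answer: -71928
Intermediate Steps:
f = -72128 (f = -112*644 = -8*9016 = -72128)
f + S(-125) = -72128 + 200 = -71928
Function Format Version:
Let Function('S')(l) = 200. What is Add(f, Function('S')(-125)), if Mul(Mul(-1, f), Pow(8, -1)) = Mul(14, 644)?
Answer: -71928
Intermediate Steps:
f = -72128 (f = Mul(-8, Mul(14, 644)) = Mul(-8, 9016) = -72128)
Add(f, Function('S')(-125)) = Add(-72128, 200) = -71928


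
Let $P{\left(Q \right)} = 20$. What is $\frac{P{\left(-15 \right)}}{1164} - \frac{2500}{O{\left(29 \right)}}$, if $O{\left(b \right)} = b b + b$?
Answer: $- \frac{8035}{2813} \approx -2.8564$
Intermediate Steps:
$O{\left(b \right)} = b + b^{2}$ ($O{\left(b \right)} = b^{2} + b = b + b^{2}$)
$\frac{P{\left(-15 \right)}}{1164} - \frac{2500}{O{\left(29 \right)}} = \frac{20}{1164} - \frac{2500}{29 \left(1 + 29\right)} = 20 \cdot \frac{1}{1164} - \frac{2500}{29 \cdot 30} = \frac{5}{291} - \frac{2500}{870} = \frac{5}{291} - \frac{250}{87} = - \frac{8035}{2813}$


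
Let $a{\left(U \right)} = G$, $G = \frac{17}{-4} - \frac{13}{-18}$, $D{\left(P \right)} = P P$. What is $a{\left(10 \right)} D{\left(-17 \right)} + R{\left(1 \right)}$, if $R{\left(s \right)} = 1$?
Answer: $- \frac{36667}{36} \approx -1018.5$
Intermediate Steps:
$D{\left(P \right)} = P^{2}$
$G = - \frac{127}{36}$ ($G = 17 \left(- \frac{1}{4}\right) - - \frac{13}{18} = - \frac{17}{4} + \frac{13}{18} = - \frac{127}{36} \approx -3.5278$)
$a{\left(U \right)} = - \frac{127}{36}$
$a{\left(10 \right)} D{\left(-17 \right)} + R{\left(1 \right)} = - \frac{127 \left(-17\right)^{2}}{36} + 1 = \left(- \frac{127}{36}\right) 289 + 1 = - \frac{36703}{36} + 1 = - \frac{36667}{36}$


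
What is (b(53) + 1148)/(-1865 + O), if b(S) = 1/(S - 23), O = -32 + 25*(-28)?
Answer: -34441/77910 ≈ -0.44206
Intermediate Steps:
O = -732 (O = -32 - 700 = -732)
b(S) = 1/(-23 + S)
(b(53) + 1148)/(-1865 + O) = (1/(-23 + 53) + 1148)/(-1865 - 732) = (1/30 + 1148)/(-2597) = (1/30 + 1148)*(-1/2597) = (34441/30)*(-1/2597) = -34441/77910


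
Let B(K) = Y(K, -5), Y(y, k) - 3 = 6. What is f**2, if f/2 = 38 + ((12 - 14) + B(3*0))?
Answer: 8100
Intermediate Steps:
Y(y, k) = 9 (Y(y, k) = 3 + 6 = 9)
B(K) = 9
f = 90 (f = 2*(38 + ((12 - 14) + 9)) = 2*(38 + (-2 + 9)) = 2*(38 + 7) = 2*45 = 90)
f**2 = 90**2 = 8100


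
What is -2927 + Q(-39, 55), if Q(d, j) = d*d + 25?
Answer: -1381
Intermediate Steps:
Q(d, j) = 25 + d² (Q(d, j) = d² + 25 = 25 + d²)
-2927 + Q(-39, 55) = -2927 + (25 + (-39)²) = -2927 + (25 + 1521) = -2927 + 1546 = -1381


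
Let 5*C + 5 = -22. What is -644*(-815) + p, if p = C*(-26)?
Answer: 2625002/5 ≈ 5.2500e+5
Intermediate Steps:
C = -27/5 (C = -1 + (⅕)*(-22) = -1 - 22/5 = -27/5 ≈ -5.4000)
p = 702/5 (p = -27/5*(-26) = 702/5 ≈ 140.40)
-644*(-815) + p = -644*(-815) + 702/5 = 524860 + 702/5 = 2625002/5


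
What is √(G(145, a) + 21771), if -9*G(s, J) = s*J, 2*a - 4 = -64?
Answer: √200289/3 ≈ 149.18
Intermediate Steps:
a = -30 (a = 2 + (½)*(-64) = 2 - 32 = -30)
G(s, J) = -J*s/9 (G(s, J) = -s*J/9 = -J*s/9)
√(G(145, a) + 21771) = √(-⅑*(-30)*145 + 21771) = √(1450/3 + 21771) = √(66763/3) = √200289/3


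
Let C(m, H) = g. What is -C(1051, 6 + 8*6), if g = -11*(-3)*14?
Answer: -462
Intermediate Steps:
g = 462 (g = 33*14 = 462)
C(m, H) = 462
-C(1051, 6 + 8*6) = -1*462 = -462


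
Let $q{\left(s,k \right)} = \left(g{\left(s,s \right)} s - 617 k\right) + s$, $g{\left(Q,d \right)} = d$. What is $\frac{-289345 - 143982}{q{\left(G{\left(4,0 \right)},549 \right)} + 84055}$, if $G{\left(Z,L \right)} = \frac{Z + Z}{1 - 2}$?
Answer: $\frac{433327}{254622} \approx 1.7018$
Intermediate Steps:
$G{\left(Z,L \right)} = - 2 Z$ ($G{\left(Z,L \right)} = \frac{2 Z}{-1} = 2 Z \left(-1\right) = - 2 Z$)
$q{\left(s,k \right)} = s + s^{2} - 617 k$ ($q{\left(s,k \right)} = \left(s s - 617 k\right) + s = \left(s^{2} - 617 k\right) + s = s + s^{2} - 617 k$)
$\frac{-289345 - 143982}{q{\left(G{\left(4,0 \right)},549 \right)} + 84055} = \frac{-289345 - 143982}{\left(\left(-2\right) 4 + \left(\left(-2\right) 4\right)^{2} - 338733\right) + 84055} = - \frac{433327}{\left(-8 + \left(-8\right)^{2} - 338733\right) + 84055} = - \frac{433327}{\left(-8 + 64 - 338733\right) + 84055} = - \frac{433327}{-338677 + 84055} = - \frac{433327}{-254622} = \left(-433327\right) \left(- \frac{1}{254622}\right) = \frac{433327}{254622}$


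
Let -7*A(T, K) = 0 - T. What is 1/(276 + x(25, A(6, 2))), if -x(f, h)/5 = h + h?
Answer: 7/1872 ≈ 0.0037393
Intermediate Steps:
A(T, K) = T/7 (A(T, K) = -(0 - T)/7 = -(-1)*T/7 = T/7)
x(f, h) = -10*h (x(f, h) = -5*(h + h) = -10*h)
1/(276 + x(25, A(6, 2))) = 1/(276 - 10*6/7) = 1/(276 - 60/7) = 1/(1872/7) = 7/1872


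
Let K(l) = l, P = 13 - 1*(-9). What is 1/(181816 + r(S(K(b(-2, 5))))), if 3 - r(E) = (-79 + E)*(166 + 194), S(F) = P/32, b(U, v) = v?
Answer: 2/420023 ≈ 4.7616e-6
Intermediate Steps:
P = 22 (P = 13 + 9 = 22)
S(F) = 11/16 (S(F) = 22/32 = 22*(1/32) = 11/16)
r(E) = 28443 - 360*E (r(E) = 3 - (-79 + E)*(166 + 194) = 3 - (-79 + E)*360 = 3 - (-28440 + 360*E) = 3 + (28440 - 360*E) = 28443 - 360*E)
1/(181816 + r(S(K(b(-2, 5))))) = 1/(181816 + (28443 - 360*11/16)) = 1/(181816 + (28443 - 495/2)) = 1/(181816 + 56391/2) = 1/(420023/2) = 2/420023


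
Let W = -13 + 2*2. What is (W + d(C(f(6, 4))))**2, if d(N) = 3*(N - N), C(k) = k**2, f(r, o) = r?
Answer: 81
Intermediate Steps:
d(N) = 0 (d(N) = 3*0 = 0)
W = -9 (W = -13 + 4 = -9)
(W + d(C(f(6, 4))))**2 = (-9 + 0)**2 = (-9)**2 = 81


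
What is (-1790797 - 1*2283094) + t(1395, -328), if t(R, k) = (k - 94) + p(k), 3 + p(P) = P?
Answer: -4074644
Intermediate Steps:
p(P) = -3 + P
t(R, k) = -97 + 2*k (t(R, k) = (k - 94) + (-3 + k) = (-94 + k) + (-3 + k) = -97 + 2*k)
(-1790797 - 1*2283094) + t(1395, -328) = (-1790797 - 1*2283094) + (-97 + 2*(-328)) = (-1790797 - 2283094) + (-97 - 656) = -4073891 - 753 = -4074644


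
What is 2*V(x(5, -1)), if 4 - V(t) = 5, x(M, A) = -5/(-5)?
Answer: -2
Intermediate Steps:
x(M, A) = 1 (x(M, A) = -5*(-1/5) = 1)
V(t) = -1 (V(t) = 4 - 1*5 = 4 - 5 = -1)
2*V(x(5, -1)) = 2*(-1) = -2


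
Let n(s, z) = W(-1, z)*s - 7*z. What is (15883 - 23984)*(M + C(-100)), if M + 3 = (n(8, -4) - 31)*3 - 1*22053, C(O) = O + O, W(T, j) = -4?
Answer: 181146461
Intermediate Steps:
n(s, z) = -7*z - 4*s (n(s, z) = -4*s - 7*z = -7*z - 4*s)
C(O) = 2*O
M = -22161 (M = -3 + (((-7*(-4) - 4*8) - 31)*3 - 1*22053) = -3 + (((28 - 32) - 31)*3 - 22053) = -3 + ((-4 - 31)*3 - 22053) = -3 + (-35*3 - 22053) = -3 + (-105 - 22053) = -3 - 22158 = -22161)
(15883 - 23984)*(M + C(-100)) = (15883 - 23984)*(-22161 + 2*(-100)) = -8101*(-22161 - 200) = -8101*(-22361) = 181146461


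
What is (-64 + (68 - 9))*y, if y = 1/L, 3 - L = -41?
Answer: -5/44 ≈ -0.11364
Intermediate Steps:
L = 44 (L = 3 - 1*(-41) = 3 + 41 = 44)
y = 1/44 ≈ 0.022727
(-64 + (68 - 9))*y = (-64 + (68 - 9))*(1/44) = (-64 + 59)*(1/44) = -5*1/44 = -5/44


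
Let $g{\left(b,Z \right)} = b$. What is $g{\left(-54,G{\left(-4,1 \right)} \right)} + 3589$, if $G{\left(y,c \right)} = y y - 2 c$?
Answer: $3535$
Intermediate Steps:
$G{\left(y,c \right)} = y^{2} - 2 c$
$g{\left(-54,G{\left(-4,1 \right)} \right)} + 3589 = -54 + 3589 = 3535$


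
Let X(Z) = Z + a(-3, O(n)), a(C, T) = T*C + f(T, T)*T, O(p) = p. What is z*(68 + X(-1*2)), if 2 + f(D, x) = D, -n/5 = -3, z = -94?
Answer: -20304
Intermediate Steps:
n = 15 (n = -5*(-3) = 15)
f(D, x) = -2 + D
a(C, T) = C*T + T*(-2 + T) (a(C, T) = T*C + (-2 + T)*T = C*T + T*(-2 + T))
X(Z) = 150 + Z (X(Z) = Z + 15*(-2 - 3 + 15) = Z + 15*10 = Z + 150 = 150 + Z)
z*(68 + X(-1*2)) = -94*(68 + (150 - 1*2)) = -94*(68 + (150 - 2)) = -94*(68 + 148) = -94*216 = -20304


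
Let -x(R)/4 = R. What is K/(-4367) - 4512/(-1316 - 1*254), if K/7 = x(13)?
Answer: 10137692/3428095 ≈ 2.9572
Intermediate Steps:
x(R) = -4*R
K = -364 (K = 7*(-4*13) = 7*(-52) = -364)
K/(-4367) - 4512/(-1316 - 1*254) = -364/(-4367) - 4512/(-1316 - 1*254) = -364*(-1/4367) - 4512/(-1316 - 254) = 364/4367 - 4512/(-1570) = 364/4367 - 4512*(-1/1570) = 364/4367 + 2256/785 = 10137692/3428095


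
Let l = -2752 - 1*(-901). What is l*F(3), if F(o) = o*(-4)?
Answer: 22212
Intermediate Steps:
F(o) = -4*o
l = -1851 (l = -2752 + 901 = -1851)
l*F(3) = -(-7404)*3 = -1851*(-12) = 22212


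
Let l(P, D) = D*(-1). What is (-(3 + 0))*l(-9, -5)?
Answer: -15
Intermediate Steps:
l(P, D) = -D
(-(3 + 0))*l(-9, -5) = (-(3 + 0))*(-1*(-5)) = -1*3*5 = -3*5 = -15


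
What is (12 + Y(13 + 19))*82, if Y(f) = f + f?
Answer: 6232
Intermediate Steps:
Y(f) = 2*f
(12 + Y(13 + 19))*82 = (12 + 2*(13 + 19))*82 = (12 + 2*32)*82 = (12 + 64)*82 = 76*82 = 6232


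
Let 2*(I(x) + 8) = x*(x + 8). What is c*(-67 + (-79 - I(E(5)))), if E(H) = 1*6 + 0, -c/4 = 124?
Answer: 89280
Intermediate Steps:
c = -496 (c = -4*124 = -496)
E(H) = 6 (E(H) = 6 + 0 = 6)
I(x) = -8 + x*(8 + x)/2 (I(x) = -8 + (x*(x + 8))/2 = -8 + (x*(8 + x))/2 = -8 + x*(8 + x)/2)
c*(-67 + (-79 - I(E(5)))) = -496*(-67 + (-79 - (-8 + (½)*6² + 4*6))) = -496*(-67 + (-79 - (-8 + (½)*36 + 24))) = -496*(-67 + (-79 - (-8 + 18 + 24))) = -496*(-67 + (-79 - 1*34)) = -496*(-67 + (-79 - 34)) = -496*(-67 - 113) = -496*(-180) = 89280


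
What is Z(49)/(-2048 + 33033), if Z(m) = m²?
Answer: 2401/30985 ≈ 0.077489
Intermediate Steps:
Z(49)/(-2048 + 33033) = 49²/(-2048 + 33033) = 2401/30985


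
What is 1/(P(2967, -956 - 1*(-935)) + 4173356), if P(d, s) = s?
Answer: 1/4173335 ≈ 2.3962e-7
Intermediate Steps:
1/(P(2967, -956 - 1*(-935)) + 4173356) = 1/((-956 - 1*(-935)) + 4173356) = 1/((-956 + 935) + 4173356) = 1/(-21 + 4173356) = 1/4173335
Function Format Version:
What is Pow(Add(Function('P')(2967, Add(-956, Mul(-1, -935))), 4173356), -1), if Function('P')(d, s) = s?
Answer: Rational(1, 4173335) ≈ 2.3962e-7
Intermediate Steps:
Pow(Add(Function('P')(2967, Add(-956, Mul(-1, -935))), 4173356), -1) = Pow(Add(Add(-956, Mul(-1, -935)), 4173356), -1) = Pow(Add(Add(-956, 935), 4173356), -1) = Pow(Add(-21, 4173356), -1) = Pow(4173335, -1) = Rational(1, 4173335)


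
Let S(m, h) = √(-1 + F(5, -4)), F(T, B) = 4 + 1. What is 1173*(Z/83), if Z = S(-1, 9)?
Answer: 2346/83 ≈ 28.265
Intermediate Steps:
F(T, B) = 5
S(m, h) = 2 (S(m, h) = √(-1 + 5) = √4 = 2)
Z = 2
1173*(Z/83) = 1173*(2/83) = 2346/83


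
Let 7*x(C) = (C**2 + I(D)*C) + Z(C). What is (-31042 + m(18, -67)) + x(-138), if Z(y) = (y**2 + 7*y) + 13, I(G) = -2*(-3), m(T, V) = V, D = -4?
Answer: -181456/7 ≈ -25922.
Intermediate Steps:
I(G) = 6
Z(y) = 13 + y**2 + 7*y
x(C) = 13/7 + 2*C**2/7 + 13*C/7 (x(C) = ((C**2 + 6*C) + (13 + C**2 + 7*C))/7 = (13 + 2*C**2 + 13*C)/7 = 13/7 + 2*C**2/7 + 13*C/7)
(-31042 + m(18, -67)) + x(-138) = (-31042 - 67) + (13/7 + (2/7)*(-138)**2 + (13/7)*(-138)) = -31109 + (13/7 + (2/7)*19044 - 1794/7) = -31109 + (13/7 + 38088/7 - 1794/7) = -31109 + 36307/7 = -181456/7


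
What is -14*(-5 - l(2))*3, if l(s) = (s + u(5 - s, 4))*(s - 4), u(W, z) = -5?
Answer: 462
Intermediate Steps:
l(s) = (-5 + s)*(-4 + s) (l(s) = (s - 5)*(s - 4) = (-5 + s)*(-4 + s))
-14*(-5 - l(2))*3 = -14*(-5 - (20 + 2² - 9*2))*3 = -14*(-5 - (20 + 4 - 18))*3 = -14*(-5 - 1*6)*3 = -14*(-5 - 6)*3 = -(-154)*3 = -14*(-33) = 462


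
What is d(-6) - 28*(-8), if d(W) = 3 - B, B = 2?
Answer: 225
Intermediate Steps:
d(W) = 1 (d(W) = 3 - 1*2 = 3 - 2 = 1)
d(-6) - 28*(-8) = 1 - 28*(-8) = 1 + 224 = 225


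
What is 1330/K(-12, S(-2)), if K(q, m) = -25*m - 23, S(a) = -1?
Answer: 665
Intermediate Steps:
K(q, m) = -23 - 25*m
1330/K(-12, S(-2)) = 1330/(-23 - 25*(-1)) = 1330/(-23 + 25) = 1330/2 = 1330*(1/2) = 665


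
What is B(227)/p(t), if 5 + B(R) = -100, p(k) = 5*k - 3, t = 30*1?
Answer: -5/7 ≈ -0.71429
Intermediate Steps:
t = 30
p(k) = -3 + 5*k
B(R) = -105 (B(R) = -5 - 100 = -105)
B(227)/p(t) = -105/(-3 + 5*30) = -105/(-3 + 150) = -105/147 = -105*1/147 = -5/7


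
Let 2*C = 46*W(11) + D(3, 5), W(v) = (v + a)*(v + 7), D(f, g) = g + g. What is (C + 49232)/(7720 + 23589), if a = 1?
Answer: 54205/31309 ≈ 1.7313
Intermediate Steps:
D(f, g) = 2*g
W(v) = (1 + v)*(7 + v) (W(v) = (v + 1)*(v + 7) = (1 + v)*(7 + v))
C = 4973 (C = (46*(7 + 11**2 + 8*11) + 2*5)/2 = (46*(7 + 121 + 88) + 10)/2 = (46*216 + 10)/2 = (9936 + 10)/2 = (1/2)*9946 = 4973)
(C + 49232)/(7720 + 23589) = (4973 + 49232)/(7720 + 23589) = 54205/31309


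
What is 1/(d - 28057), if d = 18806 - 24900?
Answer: -1/34151 ≈ -2.9282e-5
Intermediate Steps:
d = -6094
1/(d - 28057) = 1/(-6094 - 28057) = 1/(-34151) = -1/34151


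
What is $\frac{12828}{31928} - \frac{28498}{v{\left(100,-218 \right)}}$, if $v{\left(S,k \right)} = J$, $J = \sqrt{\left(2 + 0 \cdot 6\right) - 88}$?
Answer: $\frac{3207}{7982} + \frac{14249 i \sqrt{86}}{43} \approx 0.40178 + 3073.0 i$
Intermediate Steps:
$J = i \sqrt{86}$ ($J = \sqrt{\left(2 + 0\right) - 88} = \sqrt{2 - 88} = \sqrt{-86} = i \sqrt{86} \approx 9.2736 i$)
$v{\left(S,k \right)} = i \sqrt{86}$
$\frac{12828}{31928} - \frac{28498}{v{\left(100,-218 \right)}} = \frac{12828}{31928} - \frac{28498}{i \sqrt{86}} = 12828 \cdot \frac{1}{31928} - 28498 \left(- \frac{i \sqrt{86}}{86}\right) = \frac{3207}{7982} + \frac{14249 i \sqrt{86}}{43}$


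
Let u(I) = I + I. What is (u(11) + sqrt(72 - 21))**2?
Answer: (22 + sqrt(51))**2 ≈ 849.22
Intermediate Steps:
u(I) = 2*I
(u(11) + sqrt(72 - 21))**2 = (2*11 + sqrt(72 - 21))**2 = (22 + sqrt(51))**2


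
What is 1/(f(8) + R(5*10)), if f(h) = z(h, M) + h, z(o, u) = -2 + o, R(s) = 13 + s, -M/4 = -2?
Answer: 1/77 ≈ 0.012987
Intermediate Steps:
M = 8 (M = -4*(-2) = 8)
f(h) = -2 + 2*h (f(h) = (-2 + h) + h = -2 + 2*h)
1/(f(8) + R(5*10)) = 1/((-2 + 2*8) + (13 + 5*10)) = 1/((-2 + 16) + (13 + 50)) = 1/(14 + 63) = 1/77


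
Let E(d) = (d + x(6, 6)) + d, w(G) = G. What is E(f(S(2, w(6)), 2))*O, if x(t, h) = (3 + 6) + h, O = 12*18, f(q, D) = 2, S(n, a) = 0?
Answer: 4104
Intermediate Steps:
O = 216
x(t, h) = 9 + h
E(d) = 15 + 2*d (E(d) = (d + (9 + 6)) + d = (d + 15) + d = (15 + d) + d = 15 + 2*d)
E(f(S(2, w(6)), 2))*O = (15 + 2*2)*216 = (15 + 4)*216 = 19*216 = 4104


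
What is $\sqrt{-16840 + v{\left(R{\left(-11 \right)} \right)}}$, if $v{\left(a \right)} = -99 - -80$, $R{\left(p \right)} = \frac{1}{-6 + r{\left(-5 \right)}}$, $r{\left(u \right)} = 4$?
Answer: $i \sqrt{16859} \approx 129.84 i$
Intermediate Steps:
$R{\left(p \right)} = - \frac{1}{2}$ ($R{\left(p \right)} = \frac{1}{-6 + 4} = \frac{1}{-2} = - \frac{1}{2}$)
$v{\left(a \right)} = -19$ ($v{\left(a \right)} = -99 + 80 = -19$)
$\sqrt{-16840 + v{\left(R{\left(-11 \right)} \right)}} = \sqrt{-16840 - 19} = \sqrt{-16859} = i \sqrt{16859}$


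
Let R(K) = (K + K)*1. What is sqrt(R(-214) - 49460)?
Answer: 4*I*sqrt(3118) ≈ 223.36*I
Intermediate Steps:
R(K) = 2*K (R(K) = (2*K)*1 = 2*K)
sqrt(R(-214) - 49460) = sqrt(2*(-214) - 49460) = sqrt(-428 - 49460) = sqrt(-49888) = 4*I*sqrt(3118)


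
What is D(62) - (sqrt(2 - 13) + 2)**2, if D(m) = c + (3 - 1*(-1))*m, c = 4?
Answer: 259 - 4*I*sqrt(11) ≈ 259.0 - 13.266*I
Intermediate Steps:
D(m) = 4 + 4*m (D(m) = 4 + (3 - 1*(-1))*m = 4 + (3 + 1)*m = 4 + 4*m)
D(62) - (sqrt(2 - 13) + 2)**2 = (4 + 4*62) - (sqrt(2 - 13) + 2)**2 = (4 + 248) - (sqrt(-11) + 2)**2 = 252 - (I*sqrt(11) + 2)**2 = 252 - (2 + I*sqrt(11))**2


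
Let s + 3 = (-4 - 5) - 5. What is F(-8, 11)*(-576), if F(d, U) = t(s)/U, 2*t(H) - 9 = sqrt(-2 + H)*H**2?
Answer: -2592/11 - 83232*I*sqrt(19)/11 ≈ -235.64 - 32982.0*I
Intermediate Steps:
s = -17 (s = -3 + ((-4 - 5) - 5) = -3 + (-9 - 5) = -3 - 14 = -17)
t(H) = 9/2 + H**2*sqrt(-2 + H)/2 (t(H) = 9/2 + (sqrt(-2 + H)*H**2)/2 = 9/2 + (H**2*sqrt(-2 + H))/2 = 9/2 + H**2*sqrt(-2 + H)/2)
F(d, U) = (9/2 + 289*I*sqrt(19)/2)/U (F(d, U) = (9/2 + (1/2)*(-17)**2*sqrt(-2 - 17))/U = (9/2 + (1/2)*289*sqrt(-19))/U = (9/2 + (1/2)*289*(I*sqrt(19)))/U = (9/2 + 289*I*sqrt(19)/2)/U)
F(-8, 11)*(-576) = ((1/2)*(9 + 289*I*sqrt(19))/11)*(-576) = ((1/2)*(1/11)*(9 + 289*I*sqrt(19)))*(-576) = (9/22 + 289*I*sqrt(19)/22)*(-576) = -2592/11 - 83232*I*sqrt(19)/11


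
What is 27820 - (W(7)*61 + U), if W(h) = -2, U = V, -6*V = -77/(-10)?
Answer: 1676597/60 ≈ 27943.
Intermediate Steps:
V = -77/60 (V = -(-77)/(6*(-10)) = -(-77)*(-1)/(6*10) = -1/6*77/10 = -77/60 ≈ -1.2833)
U = -77/60 ≈ -1.2833
27820 - (W(7)*61 + U) = 27820 - (-2*61 - 77/60) = 27820 - (-122 - 77/60) = 27820 - 1*(-7397/60) = 27820 + 7397/60 = 1676597/60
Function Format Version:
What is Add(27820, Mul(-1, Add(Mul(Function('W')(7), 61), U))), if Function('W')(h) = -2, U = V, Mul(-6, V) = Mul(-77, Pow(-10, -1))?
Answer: Rational(1676597, 60) ≈ 27943.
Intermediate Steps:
V = Rational(-77, 60) (V = Mul(Rational(-1, 6), Mul(-77, Pow(-10, -1))) = Mul(Rational(-1, 6), Mul(-77, Rational(-1, 10))) = Mul(Rational(-1, 6), Rational(77, 10)) = Rational(-77, 60) ≈ -1.2833)
U = Rational(-77, 60) ≈ -1.2833
Add(27820, Mul(-1, Add(Mul(Function('W')(7), 61), U))) = Add(27820, Mul(-1, Add(Mul(-2, 61), Rational(-77, 60)))) = Add(27820, Mul(-1, Add(-122, Rational(-77, 60)))) = Add(27820, Mul(-1, Rational(-7397, 60))) = Add(27820, Rational(7397, 60)) = Rational(1676597, 60)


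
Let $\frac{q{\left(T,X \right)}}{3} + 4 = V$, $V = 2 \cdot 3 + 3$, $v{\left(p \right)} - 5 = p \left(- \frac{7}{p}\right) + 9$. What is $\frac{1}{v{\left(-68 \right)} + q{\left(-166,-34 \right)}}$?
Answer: $\frac{1}{22} \approx 0.045455$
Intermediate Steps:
$v{\left(p \right)} = 7$ ($v{\left(p \right)} = 5 + \left(p \left(- \frac{7}{p}\right) + 9\right) = 5 + \left(-7 + 9\right) = 5 + 2 = 7$)
$V = 9$ ($V = 6 + 3 = 9$)
$q{\left(T,X \right)} = 15$ ($q{\left(T,X \right)} = -12 + 3 \cdot 9 = -12 + 27 = 15$)
$\frac{1}{v{\left(-68 \right)} + q{\left(-166,-34 \right)}} = \frac{1}{7 + 15} = \frac{1}{22}$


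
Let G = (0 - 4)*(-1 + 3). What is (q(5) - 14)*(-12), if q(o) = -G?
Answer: 72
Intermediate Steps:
G = -8 (G = -4*2 = -8)
q(o) = 8 (q(o) = -1*(-8) = 8)
(q(5) - 14)*(-12) = (8 - 14)*(-12) = -6*(-12) = 72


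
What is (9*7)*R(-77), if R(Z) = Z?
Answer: -4851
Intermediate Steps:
(9*7)*R(-77) = (9*7)*(-77) = 63*(-77) = -4851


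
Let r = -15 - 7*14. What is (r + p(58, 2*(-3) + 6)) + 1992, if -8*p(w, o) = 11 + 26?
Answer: 14995/8 ≈ 1874.4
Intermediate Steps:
p(w, o) = -37/8 (p(w, o) = -(11 + 26)/8 = -⅛*37 = -37/8)
r = -113 (r = -15 - 98 = -113)
(r + p(58, 2*(-3) + 6)) + 1992 = (-113 - 37/8) + 1992 = -941/8 + 1992 = 14995/8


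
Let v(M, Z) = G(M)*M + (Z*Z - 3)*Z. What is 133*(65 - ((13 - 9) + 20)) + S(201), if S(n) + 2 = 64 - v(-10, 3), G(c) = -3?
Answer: 5467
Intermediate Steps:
v(M, Z) = -3*M + Z*(-3 + Z²) (v(M, Z) = -3*M + (Z*Z - 3)*Z = -3*M + (Z² - 3)*Z = -3*M + (-3 + Z²)*Z = -3*M + Z*(-3 + Z²))
S(n) = 14 (S(n) = -2 + (64 - (3³ - 3*(-10) - 3*3)) = -2 + (64 - (27 + 30 - 9)) = -2 + (64 - 1*48) = -2 + (64 - 48) = -2 + 16 = 14)
133*(65 - ((13 - 9) + 20)) + S(201) = 133*(65 - ((13 - 9) + 20)) + 14 = 133*(65 - (4 + 20)) + 14 = 133*(65 - 1*24) + 14 = 133*(65 - 24) + 14 = 133*41 + 14 = 5453 + 14 = 5467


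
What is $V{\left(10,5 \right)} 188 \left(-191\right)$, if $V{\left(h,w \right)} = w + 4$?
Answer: $-323172$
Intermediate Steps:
$V{\left(h,w \right)} = 4 + w$
$V{\left(10,5 \right)} 188 \left(-191\right) = \left(4 + 5\right) 188 \left(-191\right) = 9 \cdot 188 \left(-191\right) = 1692 \left(-191\right) = -323172$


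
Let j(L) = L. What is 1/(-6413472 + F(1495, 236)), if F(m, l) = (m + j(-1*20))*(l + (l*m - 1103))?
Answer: 1/512717203 ≈ 1.9504e-9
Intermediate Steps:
F(m, l) = (-20 + m)*(-1103 + l + l*m) (F(m, l) = (m - 1*20)*(l + (l*m - 1103)) = (m - 20)*(l + (-1103 + l*m)) = (-20 + m)*(-1103 + l + l*m))
1/(-6413472 + F(1495, 236)) = 1/(-6413472 + (22060 - 1103*1495 - 20*236 + 236*1495² - 19*236*1495)) = 1/(-6413472 + (22060 - 1648985 - 4720 + 236*2235025 - 6703580)) = 1/(-6413472 + (22060 - 1648985 - 4720 + 527465900 - 6703580)) = 1/(-6413472 + 519130675) = 1/512717203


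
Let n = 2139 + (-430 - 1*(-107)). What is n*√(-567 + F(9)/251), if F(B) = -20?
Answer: 1816*I*√35726587/251 ≈ 43245.0*I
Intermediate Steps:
n = 1816 (n = 2139 + (-430 + 107) = 2139 - 323 = 1816)
n*√(-567 + F(9)/251) = 1816*√(-567 - 20/251) = 1816*√(-142337/251) = 1816*(I*√35726587/251) = 1816*I*√35726587/251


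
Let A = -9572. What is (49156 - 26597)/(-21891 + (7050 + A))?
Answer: -22559/24413 ≈ -0.92406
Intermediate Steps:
(49156 - 26597)/(-21891 + (7050 + A)) = (49156 - 26597)/(-21891 + (7050 - 9572)) = 22559/(-21891 - 2522) = 22559/(-24413) = 22559*(-1/24413) = -22559/24413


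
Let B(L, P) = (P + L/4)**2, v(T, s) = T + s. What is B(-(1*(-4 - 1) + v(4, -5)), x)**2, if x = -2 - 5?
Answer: 14641/16 ≈ 915.06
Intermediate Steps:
x = -7
B(L, P) = (P + L/4)**2 (B(L, P) = (P + L*(1/4))**2 = (P + L/4)**2)
B(-(1*(-4 - 1) + v(4, -5)), x)**2 = ((-(1*(-4 - 1) + (4 - 5)) + 4*(-7))**2/16)**2 = ((-(1*(-5) - 1) - 28)**2/16)**2 = ((-(-5 - 1) - 28)**2/16)**2 = ((-1*(-6) - 28)**2/16)**2 = ((6 - 28)**2/16)**2 = ((1/16)*(-22)**2)**2 = ((1/16)*484)**2 = (121/4)**2 = 14641/16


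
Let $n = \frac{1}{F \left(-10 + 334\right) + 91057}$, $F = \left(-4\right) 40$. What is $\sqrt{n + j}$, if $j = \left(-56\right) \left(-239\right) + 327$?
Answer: $\frac{4 \sqrt{1317946816406}}{39217} \approx 117.09$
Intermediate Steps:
$F = -160$
$j = 13711$ ($j = 13384 + 327 = 13711$)
$n = \frac{1}{39217}$ ($n = \frac{1}{- 160 \left(-10 + 334\right) + 91057} = \frac{1}{\left(-160\right) 324 + 91057} = \frac{1}{-51840 + 91057} = \frac{1}{39217} \approx 2.5499 \cdot 10^{-5}$)
$\sqrt{n + j} = \sqrt{\frac{1}{39217} + 13711} = \sqrt{\frac{537704288}{39217}} = \frac{4 \sqrt{1317946816406}}{39217}$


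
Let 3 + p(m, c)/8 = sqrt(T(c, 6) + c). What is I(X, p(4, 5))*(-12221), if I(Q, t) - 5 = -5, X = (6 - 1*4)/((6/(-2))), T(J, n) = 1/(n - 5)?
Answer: 0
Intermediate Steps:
T(J, n) = 1/(-5 + n)
p(m, c) = -24 + 8*sqrt(1 + c) (p(m, c) = -24 + 8*sqrt(1/(-5 + 6) + c) = -24 + 8*sqrt(1/1 + c) = -24 + 8*sqrt(1 + c))
X = -2/3 (X = (6 - 4)/((6*(-1/2))) = 2/(-3) = 2*(-1/3) = -2/3 ≈ -0.66667)
I(Q, t) = 0 (I(Q, t) = 5 - 5 = 0)
I(X, p(4, 5))*(-12221) = 0*(-12221) = 0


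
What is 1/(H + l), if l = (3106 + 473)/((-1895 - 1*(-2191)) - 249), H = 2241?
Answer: 47/108906 ≈ 0.00043156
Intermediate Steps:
l = 3579/47 (l = 3579/((-1895 + 2191) - 249) = 3579/(296 - 249) = 3579/47 ≈ 76.149)
1/(H + l) = 1/(2241 + 3579/47) = 1/(108906/47) = 47/108906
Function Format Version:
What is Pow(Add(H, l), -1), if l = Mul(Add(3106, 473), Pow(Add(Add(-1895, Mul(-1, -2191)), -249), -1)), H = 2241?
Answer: Rational(47, 108906) ≈ 0.00043156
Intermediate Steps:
l = Rational(3579, 47) (l = Mul(3579, Pow(Add(Add(-1895, 2191), -249), -1)) = Mul(3579, Pow(Add(296, -249), -1)) = Mul(3579, Pow(47, -1)) = Mul(3579, Rational(1, 47)) = Rational(3579, 47) ≈ 76.149)
Pow(Add(H, l), -1) = Pow(Add(2241, Rational(3579, 47)), -1) = Pow(Rational(108906, 47), -1) = Rational(47, 108906)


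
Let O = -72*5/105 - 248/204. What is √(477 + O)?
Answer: √60201267/357 ≈ 21.734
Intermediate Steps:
O = -1658/357 (O = -360*1/105 - 248*1/204 = -24/7 - 62/51 = -1658/357 ≈ -4.6443)
√(477 + O) = √(477 - 1658/357) = √(168631/357) = √60201267/357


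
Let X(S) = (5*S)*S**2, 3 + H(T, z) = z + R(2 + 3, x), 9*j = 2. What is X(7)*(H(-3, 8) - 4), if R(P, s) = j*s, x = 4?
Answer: 29155/9 ≈ 3239.4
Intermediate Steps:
j = 2/9 (j = (1/9)*2 = 2/9 ≈ 0.22222)
R(P, s) = 2*s/9
H(T, z) = -19/9 + z (H(T, z) = -3 + (z + (2/9)*4) = -3 + (z + 8/9) = -3 + (8/9 + z) = -19/9 + z)
X(S) = 5*S**3
X(7)*(H(-3, 8) - 4) = (5*7**3)*((-19/9 + 8) - 4) = (5*343)*(53/9 - 4) = 1715*(17/9) = 29155/9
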